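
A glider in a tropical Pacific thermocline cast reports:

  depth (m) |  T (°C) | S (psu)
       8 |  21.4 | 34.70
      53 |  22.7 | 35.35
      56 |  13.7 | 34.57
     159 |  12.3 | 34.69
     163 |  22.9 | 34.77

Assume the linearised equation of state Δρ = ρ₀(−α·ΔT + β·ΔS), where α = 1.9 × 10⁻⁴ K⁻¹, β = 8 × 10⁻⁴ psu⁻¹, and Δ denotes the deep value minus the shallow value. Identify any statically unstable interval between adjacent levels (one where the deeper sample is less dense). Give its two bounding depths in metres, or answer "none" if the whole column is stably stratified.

159–163 m

Evaluate Δρ/ρ₀ = −αΔT + βΔS across each adjacent pair:
  8–53 m: −αΔT+βΔS = −(1.9 × 10⁻⁴)(+1.3)+(8 × 10⁻⁴)(+0.65) = 2.7 × 10⁻⁴ → stable
  53–56 m: −αΔT+βΔS = −(1.9 × 10⁻⁴)(-9.0)+(8 × 10⁻⁴)(-0.78) = 1.1 × 10⁻³ → stable
  56–159 m: −αΔT+βΔS = −(1.9 × 10⁻⁴)(-1.4)+(8 × 10⁻⁴)(+0.12) = 3.6 × 10⁻⁴ → stable
  159–163 m: −αΔT+βΔS = −(1.9 × 10⁻⁴)(+10.6)+(8 × 10⁻⁴)(+0.08) = -2.0 × 10⁻³ → UNSTABLE
The 159–163 m interval has Δρ < 0: lighter water underlies denser water.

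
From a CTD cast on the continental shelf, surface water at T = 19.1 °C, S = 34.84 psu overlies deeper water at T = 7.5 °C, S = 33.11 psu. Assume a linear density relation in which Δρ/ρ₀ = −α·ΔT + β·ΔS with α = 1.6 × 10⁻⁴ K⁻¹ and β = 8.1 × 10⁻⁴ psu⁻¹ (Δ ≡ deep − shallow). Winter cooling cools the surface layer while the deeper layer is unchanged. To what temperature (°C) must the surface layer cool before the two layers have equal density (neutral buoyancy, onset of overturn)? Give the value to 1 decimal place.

16.3 °C

Neutral buoyancy requires Δρ = 0, i.e. −α(T_deep − T_surf′) + β(S_deep − S_surf) = 0.
T_surf′ = T_deep − (β/α)·ΔS = 7.5 − (8.1 × 10⁻⁴/1.6 × 10⁻⁴)·(-1.73) = 16.258 °C.
Cooling required: 19.1 − (16.258) = 2.842 °C.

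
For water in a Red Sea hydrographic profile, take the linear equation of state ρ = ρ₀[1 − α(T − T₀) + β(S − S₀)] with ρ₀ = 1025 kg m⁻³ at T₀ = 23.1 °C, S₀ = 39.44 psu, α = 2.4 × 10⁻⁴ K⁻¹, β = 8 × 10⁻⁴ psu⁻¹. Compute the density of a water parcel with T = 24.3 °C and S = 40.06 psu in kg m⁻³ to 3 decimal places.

T − T₀ = +1.2 K, S − S₀ = +0.62 psu.
Bracket = 1 − α·(+1.2) + β·(+0.62) = 1 + (2.08 × 10⁻⁴) = 1.0002080.
ρ = 1025 × 1.0002080 = 1025.213 kg m⁻³.

1025.213 kg m⁻³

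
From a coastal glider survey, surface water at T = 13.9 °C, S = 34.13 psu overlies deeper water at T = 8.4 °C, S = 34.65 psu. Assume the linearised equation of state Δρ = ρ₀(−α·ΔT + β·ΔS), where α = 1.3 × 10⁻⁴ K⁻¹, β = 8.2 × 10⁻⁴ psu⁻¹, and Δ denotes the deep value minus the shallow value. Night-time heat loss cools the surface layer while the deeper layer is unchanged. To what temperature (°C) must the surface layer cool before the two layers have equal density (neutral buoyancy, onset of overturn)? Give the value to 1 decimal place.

Neutral buoyancy requires Δρ = 0, i.e. −α(T_deep − T_surf′) + β(S_deep − S_surf) = 0.
T_surf′ = T_deep − (β/α)·ΔS = 8.4 − (8.2 × 10⁻⁴/1.3 × 10⁻⁴)·(+0.52) = 5.120 °C.
Cooling required: 13.9 − (5.120) = 8.780 °C.

5.1 °C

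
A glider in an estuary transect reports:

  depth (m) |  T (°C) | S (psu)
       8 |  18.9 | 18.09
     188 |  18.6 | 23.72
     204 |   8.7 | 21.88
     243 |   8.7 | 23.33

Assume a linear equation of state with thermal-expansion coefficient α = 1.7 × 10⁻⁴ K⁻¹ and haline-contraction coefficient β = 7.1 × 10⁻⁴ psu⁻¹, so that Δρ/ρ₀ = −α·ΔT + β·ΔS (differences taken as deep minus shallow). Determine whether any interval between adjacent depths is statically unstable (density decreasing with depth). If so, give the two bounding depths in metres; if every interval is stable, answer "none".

Evaluate Δρ/ρ₀ = −αΔT + βΔS across each adjacent pair:
  8–188 m: −αΔT+βΔS = −(1.7 × 10⁻⁴)(-0.3)+(7.1 × 10⁻⁴)(+5.63) = 4.0 × 10⁻³ → stable
  188–204 m: −αΔT+βΔS = −(1.7 × 10⁻⁴)(-9.9)+(7.1 × 10⁻⁴)(-1.84) = 3.8 × 10⁻⁴ → stable
  204–243 m: −αΔT+βΔS = −(1.7 × 10⁻⁴)(+0.0)+(7.1 × 10⁻⁴)(+1.45) = 1.0 × 10⁻³ → stable
Every interval has Δρ > 0: the column is stably stratified throughout.

none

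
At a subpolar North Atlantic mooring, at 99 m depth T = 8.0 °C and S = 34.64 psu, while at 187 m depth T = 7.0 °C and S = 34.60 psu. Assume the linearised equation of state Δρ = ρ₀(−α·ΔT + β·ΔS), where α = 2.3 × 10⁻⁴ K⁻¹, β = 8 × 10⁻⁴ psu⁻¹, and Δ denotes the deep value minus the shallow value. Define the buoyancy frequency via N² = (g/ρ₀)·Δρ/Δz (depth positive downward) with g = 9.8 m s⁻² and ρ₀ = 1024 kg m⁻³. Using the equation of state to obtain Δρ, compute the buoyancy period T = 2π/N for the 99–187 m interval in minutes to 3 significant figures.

ΔT = -1.0 K, ΔS = -0.04 psu (deep − shallow).
Δρ/ρ₀ = −αΔT + βΔS = 2.30 × 10⁻⁴ − 3.20 × 10⁻⁵ = 1.98 × 10⁻⁴, so Δρ ≈ 0.2028 kg m⁻³.
N² = (g/ρ₀)·Δρ/Δz = g·(Δρ/ρ₀)/Δz = 9.8 × 1.98 × 10⁻⁴ / 88 = 2.2050 × 10⁻⁵ s⁻².
N = √(2.2050 × 10⁻⁵) = 4.6957 × 10⁻³ rad s⁻¹ → T = 2π/N = 1.3381 × 10³ s = 22.302 min ≈ 22.3 min.

22.3 min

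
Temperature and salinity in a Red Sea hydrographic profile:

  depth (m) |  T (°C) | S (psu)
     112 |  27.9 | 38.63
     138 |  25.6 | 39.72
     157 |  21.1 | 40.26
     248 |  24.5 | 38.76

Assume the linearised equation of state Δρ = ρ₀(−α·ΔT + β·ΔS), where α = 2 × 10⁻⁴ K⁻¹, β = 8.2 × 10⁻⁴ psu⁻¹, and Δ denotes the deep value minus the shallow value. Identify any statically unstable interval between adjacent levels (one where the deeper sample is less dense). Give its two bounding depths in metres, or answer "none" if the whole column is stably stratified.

157–248 m

Evaluate Δρ/ρ₀ = −αΔT + βΔS across each adjacent pair:
  112–138 m: −αΔT+βΔS = −(2 × 10⁻⁴)(-2.3)+(8.2 × 10⁻⁴)(+1.09) = 1.4 × 10⁻³ → stable
  138–157 m: −αΔT+βΔS = −(2 × 10⁻⁴)(-4.5)+(8.2 × 10⁻⁴)(+0.54) = 1.3 × 10⁻³ → stable
  157–248 m: −αΔT+βΔS = −(2 × 10⁻⁴)(+3.4)+(8.2 × 10⁻⁴)(-1.50) = -1.9 × 10⁻³ → UNSTABLE
The 157–248 m interval has Δρ < 0: lighter water underlies denser water.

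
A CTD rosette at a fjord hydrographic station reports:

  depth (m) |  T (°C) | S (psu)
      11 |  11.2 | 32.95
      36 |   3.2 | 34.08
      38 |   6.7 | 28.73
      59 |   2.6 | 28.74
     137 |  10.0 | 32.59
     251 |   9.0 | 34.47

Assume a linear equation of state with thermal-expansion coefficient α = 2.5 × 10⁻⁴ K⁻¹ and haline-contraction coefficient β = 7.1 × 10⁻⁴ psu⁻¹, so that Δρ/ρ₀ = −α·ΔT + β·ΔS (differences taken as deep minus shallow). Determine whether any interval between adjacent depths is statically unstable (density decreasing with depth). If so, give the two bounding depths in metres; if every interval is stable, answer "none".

Evaluate Δρ/ρ₀ = −αΔT + βΔS across each adjacent pair:
  11–36 m: −αΔT+βΔS = −(2.5 × 10⁻⁴)(-8.0)+(7.1 × 10⁻⁴)(+1.13) = 2.8 × 10⁻³ → stable
  36–38 m: −αΔT+βΔS = −(2.5 × 10⁻⁴)(+3.5)+(7.1 × 10⁻⁴)(-5.35) = -4.7 × 10⁻³ → UNSTABLE
  38–59 m: −αΔT+βΔS = −(2.5 × 10⁻⁴)(-4.1)+(7.1 × 10⁻⁴)(+0.01) = 1.0 × 10⁻³ → stable
  59–137 m: −αΔT+βΔS = −(2.5 × 10⁻⁴)(+7.4)+(7.1 × 10⁻⁴)(+3.85) = 8.8 × 10⁻⁴ → stable
  137–251 m: −αΔT+βΔS = −(2.5 × 10⁻⁴)(-1.0)+(7.1 × 10⁻⁴)(+1.88) = 1.6 × 10⁻³ → stable
The 36–38 m interval has Δρ < 0: lighter water underlies denser water.

36–38 m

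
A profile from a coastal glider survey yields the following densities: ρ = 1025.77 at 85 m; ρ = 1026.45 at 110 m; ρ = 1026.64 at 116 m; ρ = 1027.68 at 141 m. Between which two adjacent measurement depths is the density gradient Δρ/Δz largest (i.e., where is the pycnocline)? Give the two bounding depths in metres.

116–141 m

Compute the density gradient over each adjacent pair:
  85–110 m: Δρ/Δz = 0.68/25 = 0.027 kg m⁻⁴
  110–116 m: Δρ/Δz = 0.19/6 = 0.032 kg m⁻⁴
  116–141 m: Δρ/Δz = 1.04/25 = 0.042 kg m⁻⁴
The largest gradient is in the 116–141 m interval — the pycnocline.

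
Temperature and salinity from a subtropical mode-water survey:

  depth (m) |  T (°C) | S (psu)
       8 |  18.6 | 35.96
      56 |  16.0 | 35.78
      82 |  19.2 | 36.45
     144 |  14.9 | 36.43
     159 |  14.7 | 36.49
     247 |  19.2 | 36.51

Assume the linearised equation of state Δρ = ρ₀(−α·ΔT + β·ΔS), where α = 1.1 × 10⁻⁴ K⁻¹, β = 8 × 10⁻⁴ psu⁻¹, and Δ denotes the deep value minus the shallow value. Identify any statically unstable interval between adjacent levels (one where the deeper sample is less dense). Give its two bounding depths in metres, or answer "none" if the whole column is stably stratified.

159–247 m

Evaluate Δρ/ρ₀ = −αΔT + βΔS across each adjacent pair:
  8–56 m: −αΔT+βΔS = −(1.1 × 10⁻⁴)(-2.6)+(8 × 10⁻⁴)(-0.18) = 1.4 × 10⁻⁴ → stable
  56–82 m: −αΔT+βΔS = −(1.1 × 10⁻⁴)(+3.2)+(8 × 10⁻⁴)(+0.67) = 1.8 × 10⁻⁴ → stable
  82–144 m: −αΔT+βΔS = −(1.1 × 10⁻⁴)(-4.3)+(8 × 10⁻⁴)(-0.02) = 4.6 × 10⁻⁴ → stable
  144–159 m: −αΔT+βΔS = −(1.1 × 10⁻⁴)(-0.2)+(8 × 10⁻⁴)(+0.06) = 7.0 × 10⁻⁵ → stable
  159–247 m: −αΔT+βΔS = −(1.1 × 10⁻⁴)(+4.5)+(8 × 10⁻⁴)(+0.02) = -4.8 × 10⁻⁴ → UNSTABLE
The 159–247 m interval has Δρ < 0: lighter water underlies denser water.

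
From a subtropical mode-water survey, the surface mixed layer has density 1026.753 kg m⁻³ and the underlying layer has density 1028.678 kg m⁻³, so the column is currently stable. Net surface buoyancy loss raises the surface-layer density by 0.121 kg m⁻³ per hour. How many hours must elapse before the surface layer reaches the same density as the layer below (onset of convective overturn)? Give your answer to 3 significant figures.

Density deficit of the surface layer: 1028.678 − 1026.753 = 1.925 kg m⁻³.
Required change = 1.925 / 0.121 = 15.9 hours.

15.9 hours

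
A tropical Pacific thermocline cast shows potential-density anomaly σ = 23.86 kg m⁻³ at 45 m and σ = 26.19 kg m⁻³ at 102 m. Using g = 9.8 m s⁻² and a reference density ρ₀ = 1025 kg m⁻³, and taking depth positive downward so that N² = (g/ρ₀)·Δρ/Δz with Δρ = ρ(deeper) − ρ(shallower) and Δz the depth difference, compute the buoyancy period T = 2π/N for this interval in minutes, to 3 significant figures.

Δρ = 1026.19 − 1023.86 = 2.33 kg m⁻³ over Δz = 102 − 45 = 57 m.
N² = (9.8/1025) × (2.33/57) = 3.9083 × 10⁻⁴ s⁻².
N = √(3.9083 × 10⁻⁴) = 0.019769 rad s⁻¹, so T = 2π/N = 317.83 s = 5.2972 min ≈ 5.30 min.

5.30 min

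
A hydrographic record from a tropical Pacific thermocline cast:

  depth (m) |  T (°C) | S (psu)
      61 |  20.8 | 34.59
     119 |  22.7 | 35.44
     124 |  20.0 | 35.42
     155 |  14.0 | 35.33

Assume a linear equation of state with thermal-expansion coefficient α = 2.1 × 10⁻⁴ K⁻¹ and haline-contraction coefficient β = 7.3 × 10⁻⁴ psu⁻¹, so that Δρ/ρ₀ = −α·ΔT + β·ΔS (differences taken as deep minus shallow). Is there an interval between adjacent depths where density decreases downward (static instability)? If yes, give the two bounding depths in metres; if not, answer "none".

Evaluate Δρ/ρ₀ = −αΔT + βΔS across each adjacent pair:
  61–119 m: −αΔT+βΔS = −(2.1 × 10⁻⁴)(+1.9)+(7.3 × 10⁻⁴)(+0.85) = 2.2 × 10⁻⁴ → stable
  119–124 m: −αΔT+βΔS = −(2.1 × 10⁻⁴)(-2.7)+(7.3 × 10⁻⁴)(-0.02) = 5.5 × 10⁻⁴ → stable
  124–155 m: −αΔT+βΔS = −(2.1 × 10⁻⁴)(-6.0)+(7.3 × 10⁻⁴)(-0.09) = 1.2 × 10⁻³ → stable
Every interval has Δρ > 0: the column is stably stratified throughout.

none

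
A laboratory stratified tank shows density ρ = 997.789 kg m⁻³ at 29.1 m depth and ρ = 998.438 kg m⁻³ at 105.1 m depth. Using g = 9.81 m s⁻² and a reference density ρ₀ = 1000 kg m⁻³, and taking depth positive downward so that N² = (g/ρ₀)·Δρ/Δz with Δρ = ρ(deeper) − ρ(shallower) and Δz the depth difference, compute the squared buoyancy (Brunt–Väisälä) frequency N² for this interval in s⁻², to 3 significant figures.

8.38 × 10⁻⁵ s⁻²

Δρ = 998.438 − 997.789 = 0.649 kg m⁻³ over Δz = 105.1 − 29.1 = 76 m.
N² = (9.81/1000) × (0.649/76) = 8.3772 × 10⁻⁵ s⁻² ≈ 8.38 × 10⁻⁵ s⁻².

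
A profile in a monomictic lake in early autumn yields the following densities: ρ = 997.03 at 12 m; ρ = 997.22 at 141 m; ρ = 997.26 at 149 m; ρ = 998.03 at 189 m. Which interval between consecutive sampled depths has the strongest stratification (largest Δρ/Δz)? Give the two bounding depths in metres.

149–189 m

Compute the density gradient over each adjacent pair:
  12–141 m: Δρ/Δz = 0.19/129 = 1.5 × 10⁻³ kg m⁻⁴
  141–149 m: Δρ/Δz = 0.04/8 = 5.0 × 10⁻³ kg m⁻⁴
  149–189 m: Δρ/Δz = 0.77/40 = 0.019 kg m⁻⁴
The largest gradient is in the 149–189 m interval — the pycnocline.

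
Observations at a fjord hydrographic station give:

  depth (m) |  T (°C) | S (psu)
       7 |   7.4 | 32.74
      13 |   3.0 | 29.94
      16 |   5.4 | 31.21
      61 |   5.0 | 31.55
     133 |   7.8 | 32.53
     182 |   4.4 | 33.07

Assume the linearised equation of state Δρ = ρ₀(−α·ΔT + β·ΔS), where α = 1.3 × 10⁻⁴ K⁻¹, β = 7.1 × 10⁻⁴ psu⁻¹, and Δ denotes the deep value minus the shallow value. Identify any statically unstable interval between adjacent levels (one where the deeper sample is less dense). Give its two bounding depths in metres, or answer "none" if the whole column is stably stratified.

7–13 m

Evaluate Δρ/ρ₀ = −αΔT + βΔS across each adjacent pair:
  7–13 m: −αΔT+βΔS = −(1.3 × 10⁻⁴)(-4.4)+(7.1 × 10⁻⁴)(-2.80) = -1.4 × 10⁻³ → UNSTABLE
  13–16 m: −αΔT+βΔS = −(1.3 × 10⁻⁴)(+2.4)+(7.1 × 10⁻⁴)(+1.27) = 5.9 × 10⁻⁴ → stable
  16–61 m: −αΔT+βΔS = −(1.3 × 10⁻⁴)(-0.4)+(7.1 × 10⁻⁴)(+0.34) = 2.9 × 10⁻⁴ → stable
  61–133 m: −αΔT+βΔS = −(1.3 × 10⁻⁴)(+2.8)+(7.1 × 10⁻⁴)(+0.98) = 3.3 × 10⁻⁴ → stable
  133–182 m: −αΔT+βΔS = −(1.3 × 10⁻⁴)(-3.4)+(7.1 × 10⁻⁴)(+0.54) = 8.3 × 10⁻⁴ → stable
The 7–13 m interval has Δρ < 0: lighter water underlies denser water.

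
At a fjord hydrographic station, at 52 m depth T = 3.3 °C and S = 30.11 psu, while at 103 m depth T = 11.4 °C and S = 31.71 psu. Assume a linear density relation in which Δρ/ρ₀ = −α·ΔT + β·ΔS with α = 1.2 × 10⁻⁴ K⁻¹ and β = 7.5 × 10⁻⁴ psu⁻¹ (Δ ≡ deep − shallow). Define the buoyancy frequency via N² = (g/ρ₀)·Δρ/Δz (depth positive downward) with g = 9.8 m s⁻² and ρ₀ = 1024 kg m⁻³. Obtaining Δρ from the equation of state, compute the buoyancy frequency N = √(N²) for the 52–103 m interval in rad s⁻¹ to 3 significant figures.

6.62 × 10⁻³ rad s⁻¹

ΔT = +8.1 K, ΔS = +1.60 psu (deep − shallow).
Δρ/ρ₀ = −αΔT + βΔS = -9.72 × 10⁻⁴ + 1.20 × 10⁻³ = 2.28 × 10⁻⁴, so Δρ ≈ 0.2335 kg m⁻³.
N² = (g/ρ₀)·Δρ/Δz = g·(Δρ/ρ₀)/Δz = 9.8 × 2.28 × 10⁻⁴ / 51 = 4.3812 × 10⁻⁵ s⁻².
N = √(4.3812 × 10⁻⁵) = 6.6191 × 10⁻³ rad s⁻¹ ≈ 6.62 × 10⁻³ rad s⁻¹.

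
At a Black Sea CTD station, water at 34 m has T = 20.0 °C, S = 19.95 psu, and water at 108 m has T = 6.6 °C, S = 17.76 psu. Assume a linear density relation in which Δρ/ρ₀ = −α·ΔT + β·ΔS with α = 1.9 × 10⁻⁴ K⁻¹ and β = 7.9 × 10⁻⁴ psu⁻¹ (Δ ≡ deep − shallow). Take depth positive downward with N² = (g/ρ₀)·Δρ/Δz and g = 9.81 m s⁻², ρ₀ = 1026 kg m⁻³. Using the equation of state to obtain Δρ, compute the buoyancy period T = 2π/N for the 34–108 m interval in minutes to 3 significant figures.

ΔT = -13.4 K, ΔS = -2.19 psu (deep − shallow).
Δρ/ρ₀ = −αΔT + βΔS = 2.546 × 10⁻³ − 1.7301 × 10⁻³ = 8.159 × 10⁻⁴, so Δρ ≈ 0.8371 kg m⁻³.
N² = (g/ρ₀)·Δρ/Δz = g·(Δρ/ρ₀)/Δz = 9.81 × 8.159 × 10⁻⁴ / 74 = 1.0816 × 10⁻⁴ s⁻².
N = √(1.0816 × 10⁻⁴) = 0.010400 rad s⁻¹ → T = 2π/N = 604.15 s = 10.069 min ≈ 10.1 min.

10.1 min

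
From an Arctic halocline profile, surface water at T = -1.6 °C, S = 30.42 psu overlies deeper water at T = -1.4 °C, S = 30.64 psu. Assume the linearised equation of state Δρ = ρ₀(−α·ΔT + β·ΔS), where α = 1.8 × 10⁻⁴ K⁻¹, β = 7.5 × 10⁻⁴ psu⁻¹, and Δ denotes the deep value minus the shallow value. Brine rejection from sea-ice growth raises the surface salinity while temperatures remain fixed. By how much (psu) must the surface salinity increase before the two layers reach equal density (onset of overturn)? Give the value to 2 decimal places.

Neutral buoyancy requires −α(T_deep − T_surf) + β(S_deep − S_surf′) = 0.
S_surf′ = S_deep − (α/β)·ΔT = 30.64 − (1.8 × 10⁻⁴/7.5 × 10⁻⁴)·(+0.2) = 30.5920 psu.
Increase required: 30.5920 − 30.42 = 0.1720 psu.

0.17 psu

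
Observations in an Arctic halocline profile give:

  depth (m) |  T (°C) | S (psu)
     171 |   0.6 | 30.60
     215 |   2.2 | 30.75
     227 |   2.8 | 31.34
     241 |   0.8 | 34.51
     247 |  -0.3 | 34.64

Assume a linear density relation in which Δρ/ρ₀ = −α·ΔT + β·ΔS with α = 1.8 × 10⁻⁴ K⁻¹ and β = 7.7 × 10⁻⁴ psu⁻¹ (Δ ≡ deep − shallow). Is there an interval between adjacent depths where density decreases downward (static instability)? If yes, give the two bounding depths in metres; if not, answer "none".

Evaluate Δρ/ρ₀ = −αΔT + βΔS across each adjacent pair:
  171–215 m: −αΔT+βΔS = −(1.8 × 10⁻⁴)(+1.6)+(7.7 × 10⁻⁴)(+0.15) = -1.7 × 10⁻⁴ → UNSTABLE
  215–227 m: −αΔT+βΔS = −(1.8 × 10⁻⁴)(+0.6)+(7.7 × 10⁻⁴)(+0.59) = 3.5 × 10⁻⁴ → stable
  227–241 m: −αΔT+βΔS = −(1.8 × 10⁻⁴)(-2.0)+(7.7 × 10⁻⁴)(+3.17) = 2.8 × 10⁻³ → stable
  241–247 m: −αΔT+βΔS = −(1.8 × 10⁻⁴)(-1.1)+(7.7 × 10⁻⁴)(+0.13) = 3.0 × 10⁻⁴ → stable
The 171–215 m interval has Δρ < 0: lighter water underlies denser water.

171–215 m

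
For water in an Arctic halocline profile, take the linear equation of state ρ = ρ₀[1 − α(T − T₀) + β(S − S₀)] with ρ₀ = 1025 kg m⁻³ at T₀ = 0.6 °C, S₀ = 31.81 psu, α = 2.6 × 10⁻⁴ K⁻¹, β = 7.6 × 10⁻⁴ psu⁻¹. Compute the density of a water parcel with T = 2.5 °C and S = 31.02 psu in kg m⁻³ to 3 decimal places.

T − T₀ = +1.9 K, S − S₀ = -0.79 psu.
Bracket = 1 − α·(+1.9) + β·(-0.79) = 1 + (-1.0944 × 10⁻³) = 0.9989056.
ρ = 1025 × 0.9989056 = 1023.878 kg m⁻³.

1023.878 kg m⁻³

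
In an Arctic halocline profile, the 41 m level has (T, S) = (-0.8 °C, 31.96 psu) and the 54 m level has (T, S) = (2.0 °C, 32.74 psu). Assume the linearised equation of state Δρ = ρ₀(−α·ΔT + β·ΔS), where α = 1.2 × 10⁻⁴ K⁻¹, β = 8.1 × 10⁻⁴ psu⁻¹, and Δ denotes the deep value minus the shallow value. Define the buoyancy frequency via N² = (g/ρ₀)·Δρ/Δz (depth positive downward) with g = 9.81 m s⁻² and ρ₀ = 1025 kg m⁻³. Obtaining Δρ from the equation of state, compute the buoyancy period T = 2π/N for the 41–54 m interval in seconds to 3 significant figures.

ΔT = +2.8 K, ΔS = +0.78 psu (deep − shallow).
Δρ/ρ₀ = −αΔT + βΔS = -3.36 × 10⁻⁴ + 6.318 × 10⁻⁴ = 2.958 × 10⁻⁴, so Δρ ≈ 0.3032 kg m⁻³.
N² = (g/ρ₀)·Δρ/Δz = g·(Δρ/ρ₀)/Δz = 9.81 × 2.958 × 10⁻⁴ / 13 = 2.2322 × 10⁻⁴ s⁻².
N = √(2.2322 × 10⁻⁴) = 0.014941 rad s⁻¹ → T = 2π/N = 420.53 s ≈ 421 s.

421 s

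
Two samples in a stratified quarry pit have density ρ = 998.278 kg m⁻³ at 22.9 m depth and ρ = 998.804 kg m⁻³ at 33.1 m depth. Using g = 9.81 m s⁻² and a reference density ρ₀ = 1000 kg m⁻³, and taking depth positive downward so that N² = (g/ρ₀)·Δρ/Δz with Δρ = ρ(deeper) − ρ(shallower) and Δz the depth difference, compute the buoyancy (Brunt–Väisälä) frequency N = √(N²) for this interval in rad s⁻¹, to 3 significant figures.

Δρ = 998.804 − 998.278 = 0.526 kg m⁻³ over Δz = 33.1 − 22.9 = 10.2 m.
N² = (9.81/1000) × (0.526/10.2) = 5.0589 × 10⁻⁴ s⁻².
N = √(5.0589 × 10⁻⁴) = 0.022492 rad s⁻¹ ≈ 0.0225 rad s⁻¹.

0.0225 rad s⁻¹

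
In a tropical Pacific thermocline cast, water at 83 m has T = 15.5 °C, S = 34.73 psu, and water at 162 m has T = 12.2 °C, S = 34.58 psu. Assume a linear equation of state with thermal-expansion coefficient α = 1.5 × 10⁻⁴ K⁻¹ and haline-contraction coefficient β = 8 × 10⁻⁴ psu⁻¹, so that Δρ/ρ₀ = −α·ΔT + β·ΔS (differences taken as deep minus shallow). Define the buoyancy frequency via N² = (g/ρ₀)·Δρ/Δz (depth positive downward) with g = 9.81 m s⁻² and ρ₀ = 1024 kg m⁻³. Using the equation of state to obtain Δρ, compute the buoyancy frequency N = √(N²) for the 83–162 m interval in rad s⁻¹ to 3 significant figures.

6.82 × 10⁻³ rad s⁻¹

ΔT = -3.3 K, ΔS = -0.15 psu (deep − shallow).
Δρ/ρ₀ = −αΔT + βΔS = 4.95 × 10⁻⁴ − 1.20 × 10⁻⁴ = 3.75 × 10⁻⁴, so Δρ ≈ 0.3840 kg m⁻³.
N² = (g/ρ₀)·Δρ/Δz = g·(Δρ/ρ₀)/Δz = 9.81 × 3.75 × 10⁻⁴ / 79 = 4.6566 × 10⁻⁵ s⁻².
N = √(4.6566 × 10⁻⁵) = 6.8239 × 10⁻³ rad s⁻¹ ≈ 6.82 × 10⁻³ rad s⁻¹.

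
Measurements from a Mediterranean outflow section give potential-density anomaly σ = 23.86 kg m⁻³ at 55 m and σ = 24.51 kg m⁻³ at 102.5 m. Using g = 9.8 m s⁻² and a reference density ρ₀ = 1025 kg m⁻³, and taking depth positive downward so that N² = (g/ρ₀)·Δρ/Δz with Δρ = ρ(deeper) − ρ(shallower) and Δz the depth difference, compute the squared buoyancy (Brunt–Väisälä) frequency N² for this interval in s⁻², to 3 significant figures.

Δρ = 1024.51 − 1023.86 = 0.65 kg m⁻³ over Δz = 102.5 − 55 = 47.5 m.
N² = (9.8/1025) × (0.65/47.5) = 1.3083 × 10⁻⁴ s⁻² ≈ 1.31 × 10⁻⁴ s⁻².

1.31 × 10⁻⁴ s⁻²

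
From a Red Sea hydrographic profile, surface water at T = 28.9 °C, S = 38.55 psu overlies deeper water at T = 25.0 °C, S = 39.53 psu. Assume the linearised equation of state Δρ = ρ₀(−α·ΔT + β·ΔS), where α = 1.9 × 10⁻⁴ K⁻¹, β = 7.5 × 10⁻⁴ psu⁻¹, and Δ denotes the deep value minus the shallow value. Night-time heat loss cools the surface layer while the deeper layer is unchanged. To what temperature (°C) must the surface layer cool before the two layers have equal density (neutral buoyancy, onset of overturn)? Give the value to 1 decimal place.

21.1 °C

Neutral buoyancy requires Δρ = 0, i.e. −α(T_deep − T_surf′) + β(S_deep − S_surf) = 0.
T_surf′ = T_deep − (β/α)·ΔS = 25.0 − (7.5 × 10⁻⁴/1.9 × 10⁻⁴)·(+0.98) = 21.132 °C.
Cooling required: 28.9 − (21.132) = 7.768 °C.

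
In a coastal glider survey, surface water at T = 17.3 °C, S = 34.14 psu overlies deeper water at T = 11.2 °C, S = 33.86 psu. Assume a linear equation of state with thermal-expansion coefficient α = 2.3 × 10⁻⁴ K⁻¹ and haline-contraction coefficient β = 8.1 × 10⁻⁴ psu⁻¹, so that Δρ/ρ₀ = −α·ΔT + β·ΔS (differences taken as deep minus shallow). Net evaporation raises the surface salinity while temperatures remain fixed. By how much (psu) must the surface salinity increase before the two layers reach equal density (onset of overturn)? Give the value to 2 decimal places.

1.45 psu

Neutral buoyancy requires −α(T_deep − T_surf) + β(S_deep − S_surf′) = 0.
S_surf′ = S_deep − (α/β)·ΔT = 33.86 − (2.3 × 10⁻⁴/8.1 × 10⁻⁴)·(-6.1) = 35.5921 psu.
Increase required: 35.5921 − 34.14 = 1.4521 psu.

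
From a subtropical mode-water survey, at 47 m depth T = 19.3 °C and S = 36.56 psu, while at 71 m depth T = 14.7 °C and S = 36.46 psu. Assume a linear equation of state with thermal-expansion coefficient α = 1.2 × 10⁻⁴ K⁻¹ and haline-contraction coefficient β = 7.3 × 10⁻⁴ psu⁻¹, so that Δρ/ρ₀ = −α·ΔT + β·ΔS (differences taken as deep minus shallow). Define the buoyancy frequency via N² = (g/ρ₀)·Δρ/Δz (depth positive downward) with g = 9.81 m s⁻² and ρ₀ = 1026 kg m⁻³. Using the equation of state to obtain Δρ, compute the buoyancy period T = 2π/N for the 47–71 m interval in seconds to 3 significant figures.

449 s

ΔT = -4.6 K, ΔS = -0.10 psu (deep − shallow).
Δρ/ρ₀ = −αΔT + βΔS = 5.52 × 10⁻⁴ − 7.30 × 10⁻⁵ = 4.79 × 10⁻⁴, so Δρ ≈ 0.4915 kg m⁻³.
N² = (g/ρ₀)·Δρ/Δz = g·(Δρ/ρ₀)/Δz = 9.81 × 4.79 × 10⁻⁴ / 24 = 1.9579 × 10⁻⁴ s⁻².
N = √(1.9579 × 10⁻⁴) = 0.013992 rad s⁻¹ → T = 2π/N = 449.06 s ≈ 449 s.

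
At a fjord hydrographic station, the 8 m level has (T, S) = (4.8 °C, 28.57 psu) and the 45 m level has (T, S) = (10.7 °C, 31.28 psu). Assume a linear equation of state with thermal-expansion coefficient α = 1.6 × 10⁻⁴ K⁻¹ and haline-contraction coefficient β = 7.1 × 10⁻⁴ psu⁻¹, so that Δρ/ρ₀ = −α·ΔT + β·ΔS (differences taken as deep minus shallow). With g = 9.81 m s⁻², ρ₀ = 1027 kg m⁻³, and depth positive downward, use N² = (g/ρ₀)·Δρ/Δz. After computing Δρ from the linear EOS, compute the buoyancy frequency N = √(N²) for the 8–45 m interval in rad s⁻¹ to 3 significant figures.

ΔT = +5.9 K, ΔS = +2.71 psu (deep − shallow).
Δρ/ρ₀ = −αΔT + βΔS = -9.44 × 10⁻⁴ + 1.9241 × 10⁻³ = 9.801 × 10⁻⁴, so Δρ ≈ 1.007 kg m⁻³.
N² = (g/ρ₀)·Δρ/Δz = g·(Δρ/ρ₀)/Δz = 9.81 × 9.801 × 10⁻⁴ / 37 = 2.5986 × 10⁻⁴ s⁻².
N = √(2.5986 × 10⁻⁴) = 0.016120 rad s⁻¹ ≈ 0.0161 rad s⁻¹.

0.0161 rad s⁻¹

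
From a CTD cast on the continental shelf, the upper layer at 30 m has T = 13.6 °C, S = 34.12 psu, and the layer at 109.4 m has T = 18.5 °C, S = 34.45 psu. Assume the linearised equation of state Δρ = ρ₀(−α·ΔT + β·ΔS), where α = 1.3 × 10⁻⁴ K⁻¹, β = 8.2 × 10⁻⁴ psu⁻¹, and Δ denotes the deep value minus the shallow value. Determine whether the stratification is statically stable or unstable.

unstable

ΔT = 18.5 − 13.6 = +4.9 K and ΔS = 34.45 − 34.12 = +0.33 psu (deep − shallow).
−αΔT = -6.37 × 10⁻⁴; βΔS = 2.706 × 10⁻⁴; sum Δρ/ρ₀ = -3.664 × 10⁻⁴.
Δρ/ρ₀ < 0, so Δρ < 0: deeper water is lighter → statically unstable; the column would overturn.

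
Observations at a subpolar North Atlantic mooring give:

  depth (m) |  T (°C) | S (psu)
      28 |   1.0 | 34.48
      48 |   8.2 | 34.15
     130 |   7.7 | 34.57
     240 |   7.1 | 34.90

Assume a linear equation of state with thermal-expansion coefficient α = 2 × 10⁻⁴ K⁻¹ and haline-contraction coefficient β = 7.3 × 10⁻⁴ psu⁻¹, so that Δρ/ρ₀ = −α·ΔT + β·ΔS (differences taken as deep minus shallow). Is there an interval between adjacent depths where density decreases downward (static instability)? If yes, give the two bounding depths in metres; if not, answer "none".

Evaluate Δρ/ρ₀ = −αΔT + βΔS across each adjacent pair:
  28–48 m: −αΔT+βΔS = −(2 × 10⁻⁴)(+7.2)+(7.3 × 10⁻⁴)(-0.33) = -1.7 × 10⁻³ → UNSTABLE
  48–130 m: −αΔT+βΔS = −(2 × 10⁻⁴)(-0.5)+(7.3 × 10⁻⁴)(+0.42) = 4.1 × 10⁻⁴ → stable
  130–240 m: −αΔT+βΔS = −(2 × 10⁻⁴)(-0.6)+(7.3 × 10⁻⁴)(+0.33) = 3.6 × 10⁻⁴ → stable
The 28–48 m interval has Δρ < 0: lighter water underlies denser water.

28–48 m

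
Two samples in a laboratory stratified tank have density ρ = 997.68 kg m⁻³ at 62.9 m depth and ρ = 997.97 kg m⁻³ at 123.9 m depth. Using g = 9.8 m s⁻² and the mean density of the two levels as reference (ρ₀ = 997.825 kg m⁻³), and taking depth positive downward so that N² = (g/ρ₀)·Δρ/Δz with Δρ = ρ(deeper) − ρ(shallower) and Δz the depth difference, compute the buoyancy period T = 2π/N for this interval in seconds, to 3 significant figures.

920 s

Δρ = 997.97 − 997.68 = 0.29 kg m⁻³ over Δz = 123.9 − 62.9 = 61 m.
N² = (9.8/997.825) × (0.29/61) = 4.6692 × 10⁻⁵ s⁻².
N = √(4.6692 × 10⁻⁵) = 6.8332 × 10⁻³ rad s⁻¹, so T = 2π/N = 919.51 s ≈ 920 s.
A positive N² confirms static stability across the interval.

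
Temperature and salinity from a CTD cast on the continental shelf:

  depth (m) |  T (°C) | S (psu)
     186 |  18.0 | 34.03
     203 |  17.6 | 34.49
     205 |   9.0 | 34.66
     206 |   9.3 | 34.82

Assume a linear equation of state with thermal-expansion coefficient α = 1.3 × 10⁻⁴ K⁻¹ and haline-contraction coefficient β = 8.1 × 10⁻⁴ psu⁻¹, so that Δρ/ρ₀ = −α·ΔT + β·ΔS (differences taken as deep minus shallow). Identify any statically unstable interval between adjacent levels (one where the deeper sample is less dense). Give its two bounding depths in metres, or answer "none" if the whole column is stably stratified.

Evaluate Δρ/ρ₀ = −αΔT + βΔS across each adjacent pair:
  186–203 m: −αΔT+βΔS = −(1.3 × 10⁻⁴)(-0.4)+(8.1 × 10⁻⁴)(+0.46) = 4.2 × 10⁻⁴ → stable
  203–205 m: −αΔT+βΔS = −(1.3 × 10⁻⁴)(-8.6)+(8.1 × 10⁻⁴)(+0.17) = 1.3 × 10⁻³ → stable
  205–206 m: −αΔT+βΔS = −(1.3 × 10⁻⁴)(+0.3)+(8.1 × 10⁻⁴)(+0.16) = 9.1 × 10⁻⁵ → stable
Every interval has Δρ > 0: the column is stably stratified throughout.

none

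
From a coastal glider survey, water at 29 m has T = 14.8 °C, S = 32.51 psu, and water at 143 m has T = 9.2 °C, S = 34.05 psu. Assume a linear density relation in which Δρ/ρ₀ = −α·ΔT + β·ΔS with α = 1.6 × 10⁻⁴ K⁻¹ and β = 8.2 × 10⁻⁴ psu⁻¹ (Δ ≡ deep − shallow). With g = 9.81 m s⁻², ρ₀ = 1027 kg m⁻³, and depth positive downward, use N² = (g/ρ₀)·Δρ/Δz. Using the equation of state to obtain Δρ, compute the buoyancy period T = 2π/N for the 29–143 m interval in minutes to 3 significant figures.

7.68 min

ΔT = -5.6 K, ΔS = +1.54 psu (deep − shallow).
Δρ/ρ₀ = −αΔT + βΔS = 8.96 × 10⁻⁴ + 1.2628 × 10⁻³ = 2.1588 × 10⁻³, so Δρ ≈ 2.217 kg m⁻³.
N² = (g/ρ₀)·Δρ/Δz = g·(Δρ/ρ₀)/Δz = 9.81 × 2.1588 × 10⁻³ / 114 = 1.8577 × 10⁻⁴ s⁻².
N = √(1.8577 × 10⁻⁴) = 0.013630 rad s⁻¹ → T = 2π/N = 460.98 s = 7.6830 min ≈ 7.68 min.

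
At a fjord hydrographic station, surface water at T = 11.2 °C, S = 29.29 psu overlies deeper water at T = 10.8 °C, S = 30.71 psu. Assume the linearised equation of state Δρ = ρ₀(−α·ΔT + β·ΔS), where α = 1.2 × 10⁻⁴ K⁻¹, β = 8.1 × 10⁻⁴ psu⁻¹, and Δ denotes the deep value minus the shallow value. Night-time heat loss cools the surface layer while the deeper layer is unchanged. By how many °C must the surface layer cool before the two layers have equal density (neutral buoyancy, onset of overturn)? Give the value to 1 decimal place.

10.0 °C

Neutral buoyancy requires Δρ = 0, i.e. −α(T_deep − T_surf′) + β(S_deep − S_surf) = 0.
T_surf′ = T_deep − (β/α)·ΔS = 10.8 − (8.1 × 10⁻⁴/1.2 × 10⁻⁴)·(+1.42) = 1.215 °C.
Cooling required: 11.2 − (1.215) = 9.985 °C.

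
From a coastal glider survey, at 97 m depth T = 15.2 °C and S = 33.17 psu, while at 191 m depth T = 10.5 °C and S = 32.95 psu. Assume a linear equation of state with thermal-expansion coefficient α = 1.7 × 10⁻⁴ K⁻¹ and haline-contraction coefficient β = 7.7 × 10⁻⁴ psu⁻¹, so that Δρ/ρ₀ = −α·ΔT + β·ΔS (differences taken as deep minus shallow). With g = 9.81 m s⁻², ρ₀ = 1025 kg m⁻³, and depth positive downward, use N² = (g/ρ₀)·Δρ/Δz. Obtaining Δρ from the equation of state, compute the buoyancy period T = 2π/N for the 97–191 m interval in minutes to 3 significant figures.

12.9 min

ΔT = -4.7 K, ΔS = -0.22 psu (deep − shallow).
Δρ/ρ₀ = −αΔT + βΔS = 7.99 × 10⁻⁴ − 1.694 × 10⁻⁴ = 6.296 × 10⁻⁴, so Δρ ≈ 0.6453 kg m⁻³.
N² = (g/ρ₀)·Δρ/Δz = g·(Δρ/ρ₀)/Δz = 9.81 × 6.296 × 10⁻⁴ / 94 = 6.5706 × 10⁻⁵ s⁻².
N = √(6.5706 × 10⁻⁵) = 8.1059 × 10⁻³ rad s⁻¹ → T = 2π/N = 775.14 s = 12.919 min ≈ 12.9 min.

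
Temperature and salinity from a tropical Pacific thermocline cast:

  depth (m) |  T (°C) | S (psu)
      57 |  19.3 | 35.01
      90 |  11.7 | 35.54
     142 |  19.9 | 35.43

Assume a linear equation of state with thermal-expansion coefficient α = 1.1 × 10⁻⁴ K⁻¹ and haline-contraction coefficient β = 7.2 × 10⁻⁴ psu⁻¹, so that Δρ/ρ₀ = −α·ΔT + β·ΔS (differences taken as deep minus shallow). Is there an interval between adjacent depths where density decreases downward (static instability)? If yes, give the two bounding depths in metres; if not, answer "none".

90–142 m

Evaluate Δρ/ρ₀ = −αΔT + βΔS across each adjacent pair:
  57–90 m: −αΔT+βΔS = −(1.1 × 10⁻⁴)(-7.6)+(7.2 × 10⁻⁴)(+0.53) = 1.2 × 10⁻³ → stable
  90–142 m: −αΔT+βΔS = −(1.1 × 10⁻⁴)(+8.2)+(7.2 × 10⁻⁴)(-0.11) = -9.8 × 10⁻⁴ → UNSTABLE
The 90–142 m interval has Δρ < 0: lighter water underlies denser water.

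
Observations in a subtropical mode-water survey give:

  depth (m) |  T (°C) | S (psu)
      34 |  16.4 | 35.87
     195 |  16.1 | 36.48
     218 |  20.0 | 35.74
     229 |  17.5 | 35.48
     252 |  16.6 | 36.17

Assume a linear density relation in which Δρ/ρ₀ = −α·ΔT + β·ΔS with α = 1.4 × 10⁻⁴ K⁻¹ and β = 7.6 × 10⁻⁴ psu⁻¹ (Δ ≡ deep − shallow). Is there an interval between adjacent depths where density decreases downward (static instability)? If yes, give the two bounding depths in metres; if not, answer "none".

195–218 m

Evaluate Δρ/ρ₀ = −αΔT + βΔS across each adjacent pair:
  34–195 m: −αΔT+βΔS = −(1.4 × 10⁻⁴)(-0.3)+(7.6 × 10⁻⁴)(+0.61) = 5.1 × 10⁻⁴ → stable
  195–218 m: −αΔT+βΔS = −(1.4 × 10⁻⁴)(+3.9)+(7.6 × 10⁻⁴)(-0.74) = -1.1 × 10⁻³ → UNSTABLE
  218–229 m: −αΔT+βΔS = −(1.4 × 10⁻⁴)(-2.5)+(7.6 × 10⁻⁴)(-0.26) = 1.5 × 10⁻⁴ → stable
  229–252 m: −αΔT+βΔS = −(1.4 × 10⁻⁴)(-0.9)+(7.6 × 10⁻⁴)(+0.69) = 6.5 × 10⁻⁴ → stable
The 195–218 m interval has Δρ < 0: lighter water underlies denser water.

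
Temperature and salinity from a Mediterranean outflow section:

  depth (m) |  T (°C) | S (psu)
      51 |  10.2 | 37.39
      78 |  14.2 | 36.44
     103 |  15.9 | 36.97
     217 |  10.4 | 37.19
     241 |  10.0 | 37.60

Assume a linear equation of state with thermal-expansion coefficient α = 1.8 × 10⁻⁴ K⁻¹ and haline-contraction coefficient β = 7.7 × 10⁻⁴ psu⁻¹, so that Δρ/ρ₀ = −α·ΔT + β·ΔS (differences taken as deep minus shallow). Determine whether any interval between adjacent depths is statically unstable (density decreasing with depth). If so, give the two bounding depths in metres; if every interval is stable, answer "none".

Evaluate Δρ/ρ₀ = −αΔT + βΔS across each adjacent pair:
  51–78 m: −αΔT+βΔS = −(1.8 × 10⁻⁴)(+4.0)+(7.7 × 10⁻⁴)(-0.95) = -1.5 × 10⁻³ → UNSTABLE
  78–103 m: −αΔT+βΔS = −(1.8 × 10⁻⁴)(+1.7)+(7.7 × 10⁻⁴)(+0.53) = 1.0 × 10⁻⁴ → stable
  103–217 m: −αΔT+βΔS = −(1.8 × 10⁻⁴)(-5.5)+(7.7 × 10⁻⁴)(+0.22) = 1.2 × 10⁻³ → stable
  217–241 m: −αΔT+βΔS = −(1.8 × 10⁻⁴)(-0.4)+(7.7 × 10⁻⁴)(+0.41) = 3.9 × 10⁻⁴ → stable
The 51–78 m interval has Δρ < 0: lighter water underlies denser water.

51–78 m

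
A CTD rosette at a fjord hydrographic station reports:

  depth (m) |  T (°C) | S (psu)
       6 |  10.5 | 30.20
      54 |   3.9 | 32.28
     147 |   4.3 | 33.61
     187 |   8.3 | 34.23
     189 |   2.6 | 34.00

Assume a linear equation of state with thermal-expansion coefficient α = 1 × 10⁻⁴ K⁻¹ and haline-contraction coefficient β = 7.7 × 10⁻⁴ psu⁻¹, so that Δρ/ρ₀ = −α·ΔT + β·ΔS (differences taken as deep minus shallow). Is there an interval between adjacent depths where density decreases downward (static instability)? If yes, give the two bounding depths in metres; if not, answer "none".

Evaluate Δρ/ρ₀ = −αΔT + βΔS across each adjacent pair:
  6–54 m: −αΔT+βΔS = −(1 × 10⁻⁴)(-6.6)+(7.7 × 10⁻⁴)(+2.08) = 2.3 × 10⁻³ → stable
  54–147 m: −αΔT+βΔS = −(1 × 10⁻⁴)(+0.4)+(7.7 × 10⁻⁴)(+1.33) = 9.8 × 10⁻⁴ → stable
  147–187 m: −αΔT+βΔS = −(1 × 10⁻⁴)(+4.0)+(7.7 × 10⁻⁴)(+0.62) = 7.7 × 10⁻⁵ → stable
  187–189 m: −αΔT+βΔS = −(1 × 10⁻⁴)(-5.7)+(7.7 × 10⁻⁴)(-0.23) = 3.9 × 10⁻⁴ → stable
Every interval has Δρ > 0: the column is stably stratified throughout.

none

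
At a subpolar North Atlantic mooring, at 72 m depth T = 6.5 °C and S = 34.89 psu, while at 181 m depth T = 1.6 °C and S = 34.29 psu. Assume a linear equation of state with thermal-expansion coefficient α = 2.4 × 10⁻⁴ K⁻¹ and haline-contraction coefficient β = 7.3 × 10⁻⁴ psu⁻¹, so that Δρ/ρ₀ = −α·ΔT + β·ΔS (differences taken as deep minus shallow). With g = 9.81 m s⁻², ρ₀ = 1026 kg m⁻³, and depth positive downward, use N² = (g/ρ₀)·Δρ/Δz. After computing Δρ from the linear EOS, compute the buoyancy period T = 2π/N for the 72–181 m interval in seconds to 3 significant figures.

ΔT = -4.9 K, ΔS = -0.60 psu (deep − shallow).
Δρ/ρ₀ = −αΔT + βΔS = 1.176 × 10⁻³ − 4.38 × 10⁻⁴ = 7.38 × 10⁻⁴, so Δρ ≈ 0.7572 kg m⁻³.
N² = (g/ρ₀)·Δρ/Δz = g·(Δρ/ρ₀)/Δz = 9.81 × 7.38 × 10⁻⁴ / 109 = 6.6420 × 10⁻⁵ s⁻².
N = √(6.6420 × 10⁻⁵) = 8.1498 × 10⁻³ rad s⁻¹ → T = 2π/N = 770.96 s ≈ 771 s.

771 s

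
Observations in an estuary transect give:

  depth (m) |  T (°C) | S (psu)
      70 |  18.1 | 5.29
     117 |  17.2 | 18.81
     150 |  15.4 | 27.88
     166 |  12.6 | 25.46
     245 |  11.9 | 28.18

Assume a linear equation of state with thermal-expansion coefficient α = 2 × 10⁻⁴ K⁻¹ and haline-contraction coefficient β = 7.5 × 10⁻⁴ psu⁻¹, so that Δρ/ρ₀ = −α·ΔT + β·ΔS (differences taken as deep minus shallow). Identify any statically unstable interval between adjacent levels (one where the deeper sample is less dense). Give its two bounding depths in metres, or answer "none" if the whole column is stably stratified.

Evaluate Δρ/ρ₀ = −αΔT + βΔS across each adjacent pair:
  70–117 m: −αΔT+βΔS = −(2 × 10⁻⁴)(-0.9)+(7.5 × 10⁻⁴)(+13.52) = 0.010 → stable
  117–150 m: −αΔT+βΔS = −(2 × 10⁻⁴)(-1.8)+(7.5 × 10⁻⁴)(+9.07) = 7.2 × 10⁻³ → stable
  150–166 m: −αΔT+βΔS = −(2 × 10⁻⁴)(-2.8)+(7.5 × 10⁻⁴)(-2.42) = -1.3 × 10⁻³ → UNSTABLE
  166–245 m: −αΔT+βΔS = −(2 × 10⁻⁴)(-0.7)+(7.5 × 10⁻⁴)(+2.72) = 2.2 × 10⁻³ → stable
The 150–166 m interval has Δρ < 0: lighter water underlies denser water.

150–166 m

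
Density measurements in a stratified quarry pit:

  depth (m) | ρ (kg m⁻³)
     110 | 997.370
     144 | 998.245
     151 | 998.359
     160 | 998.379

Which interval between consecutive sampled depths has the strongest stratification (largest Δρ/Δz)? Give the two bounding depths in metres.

110–144 m

Compute the density gradient over each adjacent pair:
  110–144 m: Δρ/Δz = 0.875/34 = 0.026 kg m⁻⁴
  144–151 m: Δρ/Δz = 0.114/7 = 0.016 kg m⁻⁴
  151–160 m: Δρ/Δz = 0.020/9 = 2.2 × 10⁻³ kg m⁻⁴
The largest gradient is in the 110–144 m interval — the pycnocline.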